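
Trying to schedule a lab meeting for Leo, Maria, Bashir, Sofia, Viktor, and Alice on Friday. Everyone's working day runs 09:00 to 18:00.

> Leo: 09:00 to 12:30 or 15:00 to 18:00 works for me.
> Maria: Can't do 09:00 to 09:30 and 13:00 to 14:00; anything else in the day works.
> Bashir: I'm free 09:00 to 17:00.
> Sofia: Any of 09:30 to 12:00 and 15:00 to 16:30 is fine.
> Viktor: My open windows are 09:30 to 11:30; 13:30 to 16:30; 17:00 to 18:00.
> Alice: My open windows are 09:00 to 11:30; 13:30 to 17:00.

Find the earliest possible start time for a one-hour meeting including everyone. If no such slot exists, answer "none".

Leo free: 09:00-12:30, 15:00-18:00.
Maria free: 09:30-13:00, 14:00-18:00 (invert busy blocks within the working day).
Bashir free: 09:00-17:00.
Sofia free: 09:30-12:00, 15:00-16:30.
Viktor free: 09:30-11:30, 13:30-16:30, 17:00-18:00.
Alice free: 09:00-11:30, 13:30-17:00.
Leo ∩ Maria: 09:30-12:30, 15:00-18:00.
Leo ∩ Maria ∩ Bashir: 09:30-12:30, 15:00-17:00.
Leo ∩ Maria ∩ Bashir ∩ Sofia: 09:30-12:00, 15:00-16:30.
Leo ∩ Maria ∩ Bashir ∩ Sofia ∩ Viktor: 09:30-11:30, 15:00-16:30.
Leo ∩ Maria ∩ Bashir ∩ Sofia ∩ Viktor ∩ Alice: 09:30-11:30, 15:00-16:30.
So the common availability across everyone is 09:30-11:30, 15:00-16:30.
The first common window of at least 60 minutes is 09:30-11:30, so the earliest start is 09:30.

09:30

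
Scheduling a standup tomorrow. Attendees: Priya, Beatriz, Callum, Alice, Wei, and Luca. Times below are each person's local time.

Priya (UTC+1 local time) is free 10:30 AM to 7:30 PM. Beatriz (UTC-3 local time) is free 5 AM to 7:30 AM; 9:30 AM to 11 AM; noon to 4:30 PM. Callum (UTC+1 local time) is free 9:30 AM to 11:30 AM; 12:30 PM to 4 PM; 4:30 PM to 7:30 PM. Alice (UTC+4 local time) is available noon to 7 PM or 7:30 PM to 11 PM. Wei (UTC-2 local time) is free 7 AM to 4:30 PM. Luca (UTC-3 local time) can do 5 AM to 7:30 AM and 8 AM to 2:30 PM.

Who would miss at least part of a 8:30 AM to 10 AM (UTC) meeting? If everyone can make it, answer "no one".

Priya, Wei

Priya in UTC: 09:30-18:30 (subtract 1h to convert from UTC+1).
Beatriz in UTC: 08:00-10:30, 12:30-14:00, 15:00-19:30 (add 3h to convert from UTC-3).
Callum in UTC: 08:30-10:30, 11:30-15:00, 15:30-18:30 (subtract 1h to convert from UTC+1).
Alice in UTC: 08:00-15:00, 15:30-19:00 (subtract 4h to convert from UTC+4).
Wei in UTC: 09:00-18:30 (add 2h to convert from UTC-2).
Luca in UTC: 08:00-10:30, 11:00-17:30 (add 3h to convert from UTC-3).
Priya: not fully free for 08:30-10:00. Beatriz: free for 08:30-10:00. Callum: free for 08:30-10:00. Alice: free for 08:30-10:00. Wei: not fully free for 08:30-10:00. Luca: free for 08:30-10:00.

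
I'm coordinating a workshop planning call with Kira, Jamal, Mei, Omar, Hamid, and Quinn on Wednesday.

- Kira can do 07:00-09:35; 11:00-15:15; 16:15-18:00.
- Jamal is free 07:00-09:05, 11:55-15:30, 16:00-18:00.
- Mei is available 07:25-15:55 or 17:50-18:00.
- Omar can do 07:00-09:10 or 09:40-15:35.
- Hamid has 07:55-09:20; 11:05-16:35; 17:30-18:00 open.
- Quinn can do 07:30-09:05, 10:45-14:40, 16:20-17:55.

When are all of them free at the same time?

Kira ∩ Jamal: 07:00-09:05, 11:55-15:15, 16:15-18:00.
Kira ∩ Jamal ∩ Mei: 07:25-09:05, 11:55-15:15, 17:50-18:00.
Kira ∩ Jamal ∩ Mei ∩ Omar: 07:25-09:05, 11:55-15:15.
Kira ∩ Jamal ∩ Mei ∩ Omar ∩ Hamid: 07:55-09:05, 11:55-15:15.
Kira ∩ Jamal ∩ Mei ∩ Omar ∩ Hamid ∩ Quinn: 07:55-09:05, 11:55-14:40.

07:55-09:05, 11:55-14:40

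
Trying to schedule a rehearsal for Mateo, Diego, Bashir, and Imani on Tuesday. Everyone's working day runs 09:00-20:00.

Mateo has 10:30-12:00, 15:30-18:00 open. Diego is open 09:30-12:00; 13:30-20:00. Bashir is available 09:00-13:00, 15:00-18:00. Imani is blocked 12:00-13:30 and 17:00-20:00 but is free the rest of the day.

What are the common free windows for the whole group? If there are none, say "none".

Mateo free: 10:30-12:00, 15:30-18:00.
Diego free: 09:30-12:00, 13:30-20:00.
Bashir free: 09:00-13:00, 15:00-18:00.
Imani free: 09:00-12:00, 13:30-17:00 (invert busy blocks within the working day).
Mateo ∩ Diego: 10:30-12:00, 15:30-18:00.
Mateo ∩ Diego ∩ Bashir: 10:30-12:00, 15:30-18:00.
Mateo ∩ Diego ∩ Bashir ∩ Imani: 10:30-12:00, 15:30-17:00.

10:30-12:00, 15:30-17:00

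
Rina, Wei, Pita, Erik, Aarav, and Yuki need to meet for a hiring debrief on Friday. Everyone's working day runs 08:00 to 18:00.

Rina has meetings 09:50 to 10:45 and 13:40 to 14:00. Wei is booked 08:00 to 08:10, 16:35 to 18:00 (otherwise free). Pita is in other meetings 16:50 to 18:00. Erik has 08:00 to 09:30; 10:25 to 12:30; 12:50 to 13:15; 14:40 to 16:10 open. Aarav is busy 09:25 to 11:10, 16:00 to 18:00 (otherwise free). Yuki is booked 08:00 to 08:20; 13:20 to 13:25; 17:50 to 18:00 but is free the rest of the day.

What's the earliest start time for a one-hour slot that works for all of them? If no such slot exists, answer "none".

Rina free: 08:00-09:50, 10:45-13:40, 14:00-18:00 (invert busy blocks within the working day).
Wei free: 08:10-16:35 (invert busy blocks within the working day).
Pita free: 08:00-16:50 (invert busy blocks within the working day).
Erik free: 08:00-09:30, 10:25-12:30, 12:50-13:15, 14:40-16:10.
Aarav free: 08:00-09:25, 11:10-16:00 (invert busy blocks within the working day).
Yuki free: 08:20-13:20, 13:25-17:50 (invert busy blocks within the working day).
Rina ∩ Wei: 08:10-09:50, 10:45-13:40, 14:00-16:35.
Rina ∩ Wei ∩ Pita: 08:10-09:50, 10:45-13:40, 14:00-16:35.
Rina ∩ Wei ∩ Pita ∩ Erik: 08:10-09:30, 10:45-12:30, 12:50-13:15, 14:40-16:10.
Rina ∩ Wei ∩ Pita ∩ Erik ∩ Aarav: 08:10-09:25, 11:10-12:30, 12:50-13:15, 14:40-16:00.
Rina ∩ Wei ∩ Pita ∩ Erik ∩ Aarav ∩ Yuki: 08:20-09:25, 11:10-12:30, 12:50-13:15, 14:40-16:00.
The first common window of at least 60 minutes is 08:20-09:25, so the earliest start is 08:20.

08:20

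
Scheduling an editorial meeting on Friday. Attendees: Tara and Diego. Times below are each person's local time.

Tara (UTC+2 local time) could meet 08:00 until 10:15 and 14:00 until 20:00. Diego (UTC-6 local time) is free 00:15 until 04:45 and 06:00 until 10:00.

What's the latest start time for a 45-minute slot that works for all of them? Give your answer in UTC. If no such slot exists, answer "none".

Tara in UTC: 06:00-08:15, 12:00-18:00 (subtract 2h to convert from UTC+2).
Diego in UTC: 06:15-10:45, 12:00-16:00 (add 6h to convert from UTC-6).
Tara ∩ Diego: 06:15-08:15, 12:00-16:00.
The last common window of at least 45 minutes is 12:00-16:00; a 45-minute meeting can start as late as 15:15 and still end by 16:00.

15:15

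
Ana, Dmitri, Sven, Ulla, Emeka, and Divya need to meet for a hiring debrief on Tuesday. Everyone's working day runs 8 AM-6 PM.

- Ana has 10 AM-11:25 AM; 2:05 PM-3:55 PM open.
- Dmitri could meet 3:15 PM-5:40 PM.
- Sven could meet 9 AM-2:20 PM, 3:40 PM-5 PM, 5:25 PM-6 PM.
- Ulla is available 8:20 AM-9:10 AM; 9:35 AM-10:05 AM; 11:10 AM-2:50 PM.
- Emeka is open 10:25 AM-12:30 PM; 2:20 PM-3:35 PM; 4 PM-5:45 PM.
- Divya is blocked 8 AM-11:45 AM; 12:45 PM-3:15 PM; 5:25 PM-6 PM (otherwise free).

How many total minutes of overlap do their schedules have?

0

Ana free: 10:00-11:25, 14:05-15:55.
Dmitri free: 15:15-17:40.
Sven free: 09:00-14:20, 15:40-17:00, 17:25-18:00.
Ulla free: 08:20-09:10, 09:35-10:05, 11:10-14:50.
Emeka free: 10:25-12:30, 14:20-15:35, 16:00-17:45.
Divya free: 11:45-12:45, 15:15-17:25 (invert busy blocks within the working day).
Ana ∩ Dmitri: 15:15-15:55.
Ana ∩ Dmitri ∩ Sven: 15:40-15:55.
Ana ∩ Dmitri ∩ Sven ∩ Ulla: ∅.
Ana ∩ Dmitri ∩ Sven ∩ Ulla ∩ Emeka: ∅.
Ana ∩ Dmitri ∩ Sven ∩ Ulla ∩ Emeka ∩ Divya: ∅.
There is no time when everyone is free.
There is no common window, so the total is 0 minutes.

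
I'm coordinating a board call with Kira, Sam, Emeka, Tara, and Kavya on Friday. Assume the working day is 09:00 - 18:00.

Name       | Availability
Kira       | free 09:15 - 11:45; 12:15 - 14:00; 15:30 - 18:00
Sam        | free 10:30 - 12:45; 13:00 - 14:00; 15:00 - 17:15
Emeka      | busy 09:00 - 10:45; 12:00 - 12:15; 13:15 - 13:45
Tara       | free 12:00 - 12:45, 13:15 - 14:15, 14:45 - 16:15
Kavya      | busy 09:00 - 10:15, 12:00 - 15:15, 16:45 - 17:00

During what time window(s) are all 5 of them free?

15:30-16:15

Kira free: 09:15-11:45, 12:15-14:00, 15:30-18:00.
Sam free: 10:30-12:45, 13:00-14:00, 15:00-17:15.
Emeka free: 10:45-12:00, 12:15-13:15, 13:45-18:00 (invert busy blocks within the working day).
Tara free: 12:00-12:45, 13:15-14:15, 14:45-16:15.
Kavya free: 10:15-12:00, 15:15-16:45, 17:00-18:00 (invert busy blocks within the working day).
Kira ∩ Sam: 10:30-11:45, 12:15-12:45, 13:00-14:00, 15:30-17:15.
Kira ∩ Sam ∩ Emeka: 10:45-11:45, 12:15-12:45, 13:00-13:15, 13:45-14:00, 15:30-17:15.
Kira ∩ Sam ∩ Emeka ∩ Tara: 12:15-12:45, 13:45-14:00, 15:30-16:15.
Kira ∩ Sam ∩ Emeka ∩ Tara ∩ Kavya: 15:30-16:15.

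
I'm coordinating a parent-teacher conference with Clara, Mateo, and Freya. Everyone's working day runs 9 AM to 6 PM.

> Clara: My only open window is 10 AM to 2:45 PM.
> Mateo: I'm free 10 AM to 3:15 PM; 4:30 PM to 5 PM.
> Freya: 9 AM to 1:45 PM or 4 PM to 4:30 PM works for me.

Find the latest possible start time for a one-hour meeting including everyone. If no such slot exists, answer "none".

Clara ∩ Mateo: 10:00-14:45.
Clara ∩ Mateo ∩ Freya: 10:00-13:45.
The last common window of at least 60 minutes is 10:00-13:45; a 60-minute meeting can start as late as 12:45 and still end by 13:45.

12:45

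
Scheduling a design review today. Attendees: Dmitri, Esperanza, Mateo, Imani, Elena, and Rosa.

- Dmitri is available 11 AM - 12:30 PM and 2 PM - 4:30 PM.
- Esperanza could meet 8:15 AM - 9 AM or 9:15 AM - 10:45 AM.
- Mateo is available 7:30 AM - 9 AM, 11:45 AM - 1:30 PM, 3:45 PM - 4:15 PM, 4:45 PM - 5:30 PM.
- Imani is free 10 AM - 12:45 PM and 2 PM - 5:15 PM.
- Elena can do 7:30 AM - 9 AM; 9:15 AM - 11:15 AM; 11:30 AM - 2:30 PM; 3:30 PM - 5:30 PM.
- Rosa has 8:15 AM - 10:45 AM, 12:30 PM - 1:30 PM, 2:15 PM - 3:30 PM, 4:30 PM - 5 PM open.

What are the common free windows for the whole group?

Dmitri ∩ Esperanza: ∅.
Dmitri ∩ Esperanza ∩ Mateo: ∅.
Dmitri ∩ Esperanza ∩ Mateo ∩ Imani: ∅.
Dmitri ∩ Esperanza ∩ Mateo ∩ Imani ∩ Elena: ∅.
Dmitri ∩ Esperanza ∩ Mateo ∩ Imani ∩ Elena ∩ Rosa: ∅.
There is no time when everyone is free.

none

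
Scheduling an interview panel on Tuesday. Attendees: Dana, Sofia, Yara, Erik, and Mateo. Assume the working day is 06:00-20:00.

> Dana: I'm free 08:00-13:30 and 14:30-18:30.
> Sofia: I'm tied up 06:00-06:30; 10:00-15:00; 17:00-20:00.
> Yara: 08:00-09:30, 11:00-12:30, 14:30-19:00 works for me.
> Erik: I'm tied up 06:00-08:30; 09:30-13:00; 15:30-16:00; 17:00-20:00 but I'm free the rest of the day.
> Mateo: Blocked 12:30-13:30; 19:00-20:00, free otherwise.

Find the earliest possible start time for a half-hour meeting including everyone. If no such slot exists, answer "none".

Dana free: 08:00-13:30, 14:30-18:30.
Sofia free: 06:30-10:00, 15:00-17:00 (invert busy blocks within the working day).
Yara free: 08:00-09:30, 11:00-12:30, 14:30-19:00.
Erik free: 08:30-09:30, 13:00-15:30, 16:00-17:00 (invert busy blocks within the working day).
Mateo free: 06:00-12:30, 13:30-19:00 (invert busy blocks within the working day).
Dana ∩ Sofia: 08:00-10:00, 15:00-17:00.
Dana ∩ Sofia ∩ Yara: 08:00-09:30, 15:00-17:00.
Dana ∩ Sofia ∩ Yara ∩ Erik: 08:30-09:30, 15:00-15:30, 16:00-17:00.
Dana ∩ Sofia ∩ Yara ∩ Erik ∩ Mateo: 08:30-09:30, 15:00-15:30, 16:00-17:00.
The first common window of at least 30 minutes is 08:30-09:30, so the earliest start is 08:30.

08:30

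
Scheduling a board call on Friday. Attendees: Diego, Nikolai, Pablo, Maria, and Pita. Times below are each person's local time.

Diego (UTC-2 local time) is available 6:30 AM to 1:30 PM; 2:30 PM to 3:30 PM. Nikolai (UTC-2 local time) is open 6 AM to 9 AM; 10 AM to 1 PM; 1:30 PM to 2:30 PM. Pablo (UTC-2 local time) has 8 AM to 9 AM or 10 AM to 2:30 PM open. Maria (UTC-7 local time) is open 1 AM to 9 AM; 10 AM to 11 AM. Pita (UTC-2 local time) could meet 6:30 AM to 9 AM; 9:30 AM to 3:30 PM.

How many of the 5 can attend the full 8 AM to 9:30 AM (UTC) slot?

Diego in UTC: 08:30-15:30, 16:30-17:30 (add 2h to convert from UTC-2).
Nikolai in UTC: 08:00-11:00, 12:00-15:00, 15:30-16:30 (add 2h to convert from UTC-2).
Pablo in UTC: 10:00-11:00, 12:00-16:30 (add 2h to convert from UTC-2).
Maria in UTC: 08:00-16:00, 17:00-18:00 (add 7h to convert from UTC-7).
Pita in UTC: 08:30-11:00, 11:30-17:30 (add 2h to convert from UTC-2).
Nikolai and Maria can make the full 08:00-09:30 slot — that's 2.

2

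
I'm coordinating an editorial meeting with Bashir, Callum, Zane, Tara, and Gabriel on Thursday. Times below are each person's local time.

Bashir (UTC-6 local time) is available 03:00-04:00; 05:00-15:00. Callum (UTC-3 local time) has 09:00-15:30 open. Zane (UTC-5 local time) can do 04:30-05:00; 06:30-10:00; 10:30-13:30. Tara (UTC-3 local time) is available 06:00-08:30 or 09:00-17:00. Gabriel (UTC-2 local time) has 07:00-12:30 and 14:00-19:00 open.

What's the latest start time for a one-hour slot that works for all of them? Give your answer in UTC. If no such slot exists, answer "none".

17:30

Bashir in UTC: 09:00-10:00, 11:00-21:00 (add 6h to convert from UTC-6).
Callum in UTC: 12:00-18:30 (add 3h to convert from UTC-3).
Zane in UTC: 09:30-10:00, 11:30-15:00, 15:30-18:30 (add 5h to convert from UTC-5).
Tara in UTC: 09:00-11:30, 12:00-20:00 (add 3h to convert from UTC-3).
Gabriel in UTC: 09:00-14:30, 16:00-21:00 (add 2h to convert from UTC-2).
Bashir ∩ Callum: 12:00-18:30.
Bashir ∩ Callum ∩ Zane: 12:00-15:00, 15:30-18:30.
Bashir ∩ Callum ∩ Zane ∩ Tara: 12:00-15:00, 15:30-18:30.
Bashir ∩ Callum ∩ Zane ∩ Tara ∩ Gabriel: 12:00-14:30, 16:00-18:30.
The last common window of at least 60 minutes is 16:00-18:30; a 60-minute meeting can start as late as 17:30 and still end by 18:30.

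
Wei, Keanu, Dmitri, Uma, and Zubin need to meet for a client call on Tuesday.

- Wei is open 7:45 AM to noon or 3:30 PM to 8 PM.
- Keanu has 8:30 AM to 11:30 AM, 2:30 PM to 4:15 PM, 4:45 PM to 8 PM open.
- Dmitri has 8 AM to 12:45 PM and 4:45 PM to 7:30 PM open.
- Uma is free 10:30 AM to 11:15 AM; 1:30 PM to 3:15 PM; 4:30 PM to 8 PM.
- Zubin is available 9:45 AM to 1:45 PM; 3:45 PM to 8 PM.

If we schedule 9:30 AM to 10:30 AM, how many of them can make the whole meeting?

3

Wei, Keanu, and Dmitri can make the full 09:30-10:30 slot — that's 3.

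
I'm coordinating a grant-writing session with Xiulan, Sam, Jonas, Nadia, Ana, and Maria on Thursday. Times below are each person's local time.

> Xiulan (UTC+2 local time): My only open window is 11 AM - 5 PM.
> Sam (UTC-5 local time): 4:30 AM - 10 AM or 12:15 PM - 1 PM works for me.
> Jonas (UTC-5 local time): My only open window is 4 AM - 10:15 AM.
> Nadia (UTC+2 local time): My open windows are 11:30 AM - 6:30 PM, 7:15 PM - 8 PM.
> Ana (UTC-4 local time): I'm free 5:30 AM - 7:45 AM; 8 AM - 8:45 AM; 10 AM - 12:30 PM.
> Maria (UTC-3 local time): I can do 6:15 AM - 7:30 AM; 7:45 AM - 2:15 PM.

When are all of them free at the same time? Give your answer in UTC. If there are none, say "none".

09:30-10:30, 10:45-11:45, 12:00-12:45, 14:00-15:00

Xiulan in UTC: 09:00-15:00 (subtract 2h to convert from UTC+2).
Sam in UTC: 09:30-15:00, 17:15-18:00 (add 5h to convert from UTC-5).
Jonas in UTC: 09:00-15:15 (add 5h to convert from UTC-5).
Nadia in UTC: 09:30-16:30, 17:15-18:00 (subtract 2h to convert from UTC+2).
Ana in UTC: 09:30-11:45, 12:00-12:45, 14:00-16:30 (add 4h to convert from UTC-4).
Maria in UTC: 09:15-10:30, 10:45-17:15 (add 3h to convert from UTC-3).
Xiulan ∩ Sam: 09:30-15:00.
Xiulan ∩ Sam ∩ Jonas: 09:30-15:00.
Xiulan ∩ Sam ∩ Jonas ∩ Nadia: 09:30-15:00.
Xiulan ∩ Sam ∩ Jonas ∩ Nadia ∩ Ana: 09:30-11:45, 12:00-12:45, 14:00-15:00.
Xiulan ∩ Sam ∩ Jonas ∩ Nadia ∩ Ana ∩ Maria: 09:30-10:30, 10:45-11:45, 12:00-12:45, 14:00-15:00.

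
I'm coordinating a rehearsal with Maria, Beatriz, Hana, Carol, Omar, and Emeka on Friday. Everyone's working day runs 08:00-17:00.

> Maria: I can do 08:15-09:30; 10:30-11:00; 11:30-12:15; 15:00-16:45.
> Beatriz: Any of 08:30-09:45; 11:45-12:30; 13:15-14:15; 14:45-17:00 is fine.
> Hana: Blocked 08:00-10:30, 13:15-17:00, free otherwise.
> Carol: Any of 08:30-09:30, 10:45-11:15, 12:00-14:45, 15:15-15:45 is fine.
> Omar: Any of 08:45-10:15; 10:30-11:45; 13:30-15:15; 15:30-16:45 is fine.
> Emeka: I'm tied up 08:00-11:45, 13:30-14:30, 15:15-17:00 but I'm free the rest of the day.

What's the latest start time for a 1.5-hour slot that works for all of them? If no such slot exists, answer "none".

Maria free: 08:15-09:30, 10:30-11:00, 11:30-12:15, 15:00-16:45.
Beatriz free: 08:30-09:45, 11:45-12:30, 13:15-14:15, 14:45-17:00.
Hana free: 10:30-13:15 (invert busy blocks within the working day).
Carol free: 08:30-09:30, 10:45-11:15, 12:00-14:45, 15:15-15:45.
Omar free: 08:45-10:15, 10:30-11:45, 13:30-15:15, 15:30-16:45.
Emeka free: 11:45-13:30, 14:30-15:15 (invert busy blocks within the working day).
Maria ∩ Beatriz: 08:30-09:30, 11:45-12:15, 15:00-16:45.
Maria ∩ Beatriz ∩ Hana: 11:45-12:15.
Maria ∩ Beatriz ∩ Hana ∩ Carol: 12:00-12:15.
Maria ∩ Beatriz ∩ Hana ∩ Carol ∩ Omar: ∅.
Maria ∩ Beatriz ∩ Hana ∩ Carol ∩ Omar ∩ Emeka: ∅.
There is no time when everyone is free.
No common window is at least 90 minutes long.

none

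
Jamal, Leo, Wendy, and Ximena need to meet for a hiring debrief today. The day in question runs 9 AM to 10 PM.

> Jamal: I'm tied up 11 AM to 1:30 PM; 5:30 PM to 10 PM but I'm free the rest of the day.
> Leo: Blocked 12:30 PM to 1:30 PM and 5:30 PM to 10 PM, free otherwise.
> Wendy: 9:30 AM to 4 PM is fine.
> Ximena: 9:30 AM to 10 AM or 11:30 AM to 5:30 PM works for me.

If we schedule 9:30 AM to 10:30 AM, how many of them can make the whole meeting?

3

Jamal free: 09:00-11:00, 13:30-17:30 (invert busy blocks within the working day).
Leo free: 09:00-12:30, 13:30-17:30 (invert busy blocks within the working day).
Wendy free: 09:30-16:00.
Ximena free: 09:30-10:00, 11:30-17:30.
Jamal, Leo, and Wendy can make the full 09:30-10:30 slot — that's 3.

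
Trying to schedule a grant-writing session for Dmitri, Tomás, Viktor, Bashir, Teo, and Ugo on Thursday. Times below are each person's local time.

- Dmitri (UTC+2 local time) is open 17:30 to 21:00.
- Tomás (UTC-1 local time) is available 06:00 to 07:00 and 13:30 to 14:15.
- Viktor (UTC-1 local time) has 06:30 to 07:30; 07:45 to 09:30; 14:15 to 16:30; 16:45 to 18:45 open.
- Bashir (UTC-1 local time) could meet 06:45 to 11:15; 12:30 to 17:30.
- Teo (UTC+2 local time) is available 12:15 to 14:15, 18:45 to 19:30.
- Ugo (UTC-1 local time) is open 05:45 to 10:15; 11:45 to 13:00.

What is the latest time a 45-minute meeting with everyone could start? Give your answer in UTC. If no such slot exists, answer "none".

Dmitri in UTC: 15:30-19:00 (subtract 2h to convert from UTC+2).
Tomás in UTC: 07:00-08:00, 14:30-15:15 (add 1h to convert from UTC-1).
Viktor in UTC: 07:30-08:30, 08:45-10:30, 15:15-17:30, 17:45-19:45 (add 1h to convert from UTC-1).
Bashir in UTC: 07:45-12:15, 13:30-18:30 (add 1h to convert from UTC-1).
Teo in UTC: 10:15-12:15, 16:45-17:30 (subtract 2h to convert from UTC+2).
Ugo in UTC: 06:45-11:15, 12:45-14:00 (add 1h to convert from UTC-1).
Dmitri ∩ Tomás: ∅.
Dmitri ∩ Tomás ∩ Viktor: ∅.
Dmitri ∩ Tomás ∩ Viktor ∩ Bashir: ∅.
Dmitri ∩ Tomás ∩ Viktor ∩ Bashir ∩ Teo: ∅.
Dmitri ∩ Tomás ∩ Viktor ∩ Bashir ∩ Teo ∩ Ugo: ∅.
There is no time when everyone is free.
No common window is at least 45 minutes long.

none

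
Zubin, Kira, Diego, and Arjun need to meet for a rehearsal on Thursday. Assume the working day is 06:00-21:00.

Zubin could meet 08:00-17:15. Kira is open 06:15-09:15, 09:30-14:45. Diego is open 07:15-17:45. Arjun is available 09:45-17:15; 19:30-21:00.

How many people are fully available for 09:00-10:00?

Zubin and Diego can make the full 09:00-10:00 slot — that's 2.

2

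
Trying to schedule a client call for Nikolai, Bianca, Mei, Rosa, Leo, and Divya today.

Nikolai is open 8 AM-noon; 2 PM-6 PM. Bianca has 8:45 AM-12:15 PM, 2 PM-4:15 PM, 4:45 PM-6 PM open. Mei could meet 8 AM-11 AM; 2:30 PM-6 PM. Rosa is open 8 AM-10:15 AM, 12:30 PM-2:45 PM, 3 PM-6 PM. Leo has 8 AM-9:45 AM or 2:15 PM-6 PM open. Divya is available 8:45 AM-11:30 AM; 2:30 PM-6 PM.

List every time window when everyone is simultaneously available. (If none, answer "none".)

08:45-09:45, 14:30-14:45, 15:00-16:15, 16:45-18:00

Nikolai ∩ Bianca: 08:45-12:00, 14:00-16:15, 16:45-18:00.
Nikolai ∩ Bianca ∩ Mei: 08:45-11:00, 14:30-16:15, 16:45-18:00.
Nikolai ∩ Bianca ∩ Mei ∩ Rosa: 08:45-10:15, 14:30-14:45, 15:00-16:15, 16:45-18:00.
Nikolai ∩ Bianca ∩ Mei ∩ Rosa ∩ Leo: 08:45-09:45, 14:30-14:45, 15:00-16:15, 16:45-18:00.
Nikolai ∩ Bianca ∩ Mei ∩ Rosa ∩ Leo ∩ Divya: 08:45-09:45, 14:30-14:45, 15:00-16:15, 16:45-18:00.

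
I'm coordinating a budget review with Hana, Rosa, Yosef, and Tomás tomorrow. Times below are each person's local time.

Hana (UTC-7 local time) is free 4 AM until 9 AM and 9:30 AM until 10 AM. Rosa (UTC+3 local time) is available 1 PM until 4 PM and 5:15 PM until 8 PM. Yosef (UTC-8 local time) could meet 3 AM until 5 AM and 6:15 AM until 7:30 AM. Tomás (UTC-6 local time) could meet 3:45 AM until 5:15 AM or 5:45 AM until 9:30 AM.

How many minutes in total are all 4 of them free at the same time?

165

Hana in UTC: 11:00-16:00, 16:30-17:00 (add 7h to convert from UTC-7).
Rosa in UTC: 10:00-13:00, 14:15-17:00 (subtract 3h to convert from UTC+3).
Yosef in UTC: 11:00-13:00, 14:15-15:30 (add 8h to convert from UTC-8).
Tomás in UTC: 09:45-11:15, 11:45-15:30 (add 6h to convert from UTC-6).
Hana ∩ Rosa: 11:00-13:00, 14:15-16:00, 16:30-17:00.
Hana ∩ Rosa ∩ Yosef: 11:00-13:00, 14:15-15:30.
Hana ∩ Rosa ∩ Yosef ∩ Tomás: 11:00-11:15, 11:45-13:00, 14:15-15:30.
Summing the common windows: 15 + 75 + 75 = 165 minutes.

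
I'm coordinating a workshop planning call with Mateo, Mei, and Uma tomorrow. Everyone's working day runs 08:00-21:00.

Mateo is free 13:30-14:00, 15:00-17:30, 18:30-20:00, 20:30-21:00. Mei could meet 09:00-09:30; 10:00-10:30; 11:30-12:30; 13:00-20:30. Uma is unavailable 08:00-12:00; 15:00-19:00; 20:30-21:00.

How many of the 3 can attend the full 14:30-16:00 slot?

1

Mateo free: 13:30-14:00, 15:00-17:30, 18:30-20:00, 20:30-21:00.
Mei free: 09:00-09:30, 10:00-10:30, 11:30-12:30, 13:00-20:30.
Uma free: 12:00-15:00, 19:00-20:30 (invert busy blocks within the working day).
Mei can make the full 14:30-16:00 slot — that's 1.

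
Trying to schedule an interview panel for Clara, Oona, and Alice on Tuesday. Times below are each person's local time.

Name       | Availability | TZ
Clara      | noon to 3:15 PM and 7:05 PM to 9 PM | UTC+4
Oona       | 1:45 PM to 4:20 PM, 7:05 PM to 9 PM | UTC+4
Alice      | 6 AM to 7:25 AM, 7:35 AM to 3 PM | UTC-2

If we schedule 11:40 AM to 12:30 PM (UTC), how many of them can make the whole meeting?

Clara in UTC: 08:00-11:15, 15:05-17:00 (subtract 4h to convert from UTC+4).
Oona in UTC: 09:45-12:20, 15:05-17:00 (subtract 4h to convert from UTC+4).
Alice in UTC: 08:00-09:25, 09:35-17:00 (add 2h to convert from UTC-2).
Alice can make the full 11:40-12:30 slot — that's 1.

1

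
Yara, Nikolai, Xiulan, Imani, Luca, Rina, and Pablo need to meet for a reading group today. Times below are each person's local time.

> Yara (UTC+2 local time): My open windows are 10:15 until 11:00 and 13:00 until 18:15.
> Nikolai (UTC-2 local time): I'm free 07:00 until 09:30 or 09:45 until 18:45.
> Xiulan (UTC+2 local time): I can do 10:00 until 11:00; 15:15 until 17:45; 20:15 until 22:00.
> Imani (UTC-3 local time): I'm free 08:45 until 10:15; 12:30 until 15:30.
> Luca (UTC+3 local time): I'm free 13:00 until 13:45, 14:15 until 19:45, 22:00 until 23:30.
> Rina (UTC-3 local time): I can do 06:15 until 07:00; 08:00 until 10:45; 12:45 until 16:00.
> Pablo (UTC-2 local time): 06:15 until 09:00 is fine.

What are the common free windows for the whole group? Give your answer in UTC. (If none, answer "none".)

none

Yara in UTC: 08:15-09:00, 11:00-16:15 (subtract 2h to convert from UTC+2).
Nikolai in UTC: 09:00-11:30, 11:45-20:45 (add 2h to convert from UTC-2).
Xiulan in UTC: 08:00-09:00, 13:15-15:45, 18:15-20:00 (subtract 2h to convert from UTC+2).
Imani in UTC: 11:45-13:15, 15:30-18:30 (add 3h to convert from UTC-3).
Luca in UTC: 10:00-10:45, 11:15-16:45, 19:00-20:30 (subtract 3h to convert from UTC+3).
Rina in UTC: 09:15-10:00, 11:00-13:45, 15:45-19:00 (add 3h to convert from UTC-3).
Pablo in UTC: 08:15-11:00 (add 2h to convert from UTC-2).
Yara ∩ Nikolai: 11:00-11:30, 11:45-16:15.
Yara ∩ Nikolai ∩ Xiulan: 13:15-15:45.
Yara ∩ Nikolai ∩ Xiulan ∩ Imani: 15:30-15:45.
Yara ∩ Nikolai ∩ Xiulan ∩ Imani ∩ Luca: 15:30-15:45.
Yara ∩ Nikolai ∩ Xiulan ∩ Imani ∩ Luca ∩ Rina: ∅.
Yara ∩ Nikolai ∩ Xiulan ∩ Imani ∩ Luca ∩ Rina ∩ Pablo: ∅.
There is no time when everyone is free.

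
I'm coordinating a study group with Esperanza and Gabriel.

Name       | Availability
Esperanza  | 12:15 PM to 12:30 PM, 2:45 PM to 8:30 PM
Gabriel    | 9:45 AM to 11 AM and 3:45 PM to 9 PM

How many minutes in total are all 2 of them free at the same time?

Esperanza ∩ Gabriel: 15:45-20:30.
That's a single block of 285 minutes.

285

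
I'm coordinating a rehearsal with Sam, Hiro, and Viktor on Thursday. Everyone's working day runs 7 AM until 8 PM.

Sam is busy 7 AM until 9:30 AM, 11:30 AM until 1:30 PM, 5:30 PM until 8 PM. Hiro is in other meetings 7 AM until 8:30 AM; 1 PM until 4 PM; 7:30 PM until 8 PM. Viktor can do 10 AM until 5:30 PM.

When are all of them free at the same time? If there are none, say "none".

Sam free: 09:30-11:30, 13:30-17:30 (invert busy blocks within the working day).
Hiro free: 08:30-13:00, 16:00-19:30 (invert busy blocks within the working day).
Viktor free: 10:00-17:30.
Sam ∩ Hiro: 09:30-11:30, 16:00-17:30.
Sam ∩ Hiro ∩ Viktor: 10:00-11:30, 16:00-17:30.

10:00-11:30, 16:00-17:30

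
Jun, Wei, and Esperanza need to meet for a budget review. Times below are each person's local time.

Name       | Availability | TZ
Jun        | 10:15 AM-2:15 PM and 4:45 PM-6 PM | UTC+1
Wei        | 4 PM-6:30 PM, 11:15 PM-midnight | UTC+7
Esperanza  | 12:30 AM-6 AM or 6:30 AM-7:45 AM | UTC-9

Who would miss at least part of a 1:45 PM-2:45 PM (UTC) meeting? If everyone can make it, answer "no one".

Jun, Wei

Jun in UTC: 09:15-13:15, 15:45-17:00 (subtract 1h to convert from UTC+1).
Wei in UTC: 09:00-11:30, 16:15-17:00 (subtract 7h to convert from UTC+7).
Esperanza in UTC: 09:30-15:00, 15:30-16:45 (add 9h to convert from UTC-9).
Jun: not fully free for 13:45-14:45. Wei: not fully free for 13:45-14:45. Esperanza: free for 13:45-14:45.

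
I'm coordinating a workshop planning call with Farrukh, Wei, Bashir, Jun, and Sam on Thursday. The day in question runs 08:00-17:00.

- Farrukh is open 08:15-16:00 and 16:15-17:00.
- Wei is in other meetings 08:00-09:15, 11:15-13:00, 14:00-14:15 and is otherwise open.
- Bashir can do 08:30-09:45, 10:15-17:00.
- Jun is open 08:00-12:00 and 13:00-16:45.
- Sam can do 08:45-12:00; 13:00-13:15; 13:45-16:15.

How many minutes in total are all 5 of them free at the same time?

225

Farrukh free: 08:15-16:00, 16:15-17:00.
Wei free: 09:15-11:15, 13:00-14:00, 14:15-17:00 (invert busy blocks within the working day).
Bashir free: 08:30-09:45, 10:15-17:00.
Jun free: 08:00-12:00, 13:00-16:45.
Sam free: 08:45-12:00, 13:00-13:15, 13:45-16:15.
Farrukh ∩ Wei: 09:15-11:15, 13:00-14:00, 14:15-16:00, 16:15-17:00.
Farrukh ∩ Wei ∩ Bashir: 09:15-09:45, 10:15-11:15, 13:00-14:00, 14:15-16:00, 16:15-17:00.
Farrukh ∩ Wei ∩ Bashir ∩ Jun: 09:15-09:45, 10:15-11:15, 13:00-14:00, 14:15-16:00, 16:15-16:45.
Farrukh ∩ Wei ∩ Bashir ∩ Jun ∩ Sam: 09:15-09:45, 10:15-11:15, 13:00-13:15, 13:45-14:00, 14:15-16:00.
Those are the intersection windows.
Summing the common windows: 30 + 60 + 15 + 15 + 105 = 225 minutes.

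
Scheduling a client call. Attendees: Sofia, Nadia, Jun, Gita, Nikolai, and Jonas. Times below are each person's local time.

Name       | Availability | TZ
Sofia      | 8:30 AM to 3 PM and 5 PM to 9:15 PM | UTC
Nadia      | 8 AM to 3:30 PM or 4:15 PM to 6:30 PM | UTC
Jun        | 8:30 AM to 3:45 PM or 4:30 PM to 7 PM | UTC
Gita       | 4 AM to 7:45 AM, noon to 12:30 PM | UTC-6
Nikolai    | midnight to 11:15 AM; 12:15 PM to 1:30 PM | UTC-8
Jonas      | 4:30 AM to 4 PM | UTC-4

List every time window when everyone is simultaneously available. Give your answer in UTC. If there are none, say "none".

Sofia in UTC: 08:30-15:00, 17:00-21:15.
Nadia in UTC: 08:00-15:30, 16:15-18:30.
Jun in UTC: 08:30-15:45, 16:30-19:00.
Gita in UTC: 10:00-13:45, 18:00-18:30 (add 6h to convert from UTC-6).
Nikolai in UTC: 08:00-19:15, 20:15-21:30 (add 8h to convert from UTC-8).
Jonas in UTC: 08:30-20:00 (add 4h to convert from UTC-4).
Sofia ∩ Nadia: 08:30-15:00, 17:00-18:30.
Sofia ∩ Nadia ∩ Jun: 08:30-15:00, 17:00-18:30.
Sofia ∩ Nadia ∩ Jun ∩ Gita: 10:00-13:45, 18:00-18:30.
Sofia ∩ Nadia ∩ Jun ∩ Gita ∩ Nikolai: 10:00-13:45, 18:00-18:30.
Sofia ∩ Nadia ∩ Jun ∩ Gita ∩ Nikolai ∩ Jonas: 10:00-13:45, 18:00-18:30.

10:00-13:45, 18:00-18:30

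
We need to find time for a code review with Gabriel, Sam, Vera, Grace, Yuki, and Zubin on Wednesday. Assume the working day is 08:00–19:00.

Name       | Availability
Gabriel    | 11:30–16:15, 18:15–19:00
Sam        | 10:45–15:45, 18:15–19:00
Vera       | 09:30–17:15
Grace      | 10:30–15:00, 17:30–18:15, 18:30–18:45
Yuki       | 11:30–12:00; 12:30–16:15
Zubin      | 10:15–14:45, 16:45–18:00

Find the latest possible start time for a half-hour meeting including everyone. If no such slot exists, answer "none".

Gabriel ∩ Sam: 11:30-15:45, 18:15-19:00.
Gabriel ∩ Sam ∩ Vera: 11:30-15:45.
Gabriel ∩ Sam ∩ Vera ∩ Grace: 11:30-15:00.
Gabriel ∩ Sam ∩ Vera ∩ Grace ∩ Yuki: 11:30-12:00, 12:30-15:00.
Gabriel ∩ Sam ∩ Vera ∩ Grace ∩ Yuki ∩ Zubin: 11:30-12:00, 12:30-14:45.
So the common availability across everyone is 11:30-12:00, 12:30-14:45.
The last common window of at least 30 minutes is 12:30-14:45; a 30-minute meeting can start as late as 14:15 and still end by 14:45.

14:15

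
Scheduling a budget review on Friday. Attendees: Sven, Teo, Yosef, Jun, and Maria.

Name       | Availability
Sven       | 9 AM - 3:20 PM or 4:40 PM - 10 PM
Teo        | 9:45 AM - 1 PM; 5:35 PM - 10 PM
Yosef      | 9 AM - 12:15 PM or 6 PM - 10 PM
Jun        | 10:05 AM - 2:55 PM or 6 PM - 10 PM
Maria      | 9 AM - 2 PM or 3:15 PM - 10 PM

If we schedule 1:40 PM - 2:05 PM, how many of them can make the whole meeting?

2

Sven and Jun can make the full 13:40-14:05 slot — that's 2.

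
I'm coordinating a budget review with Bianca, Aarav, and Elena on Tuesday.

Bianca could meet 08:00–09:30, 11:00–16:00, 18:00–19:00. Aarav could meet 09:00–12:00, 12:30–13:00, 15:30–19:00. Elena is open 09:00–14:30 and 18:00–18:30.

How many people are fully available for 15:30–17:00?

Aarav can make the full 15:30-17:00 slot — that's 1.

1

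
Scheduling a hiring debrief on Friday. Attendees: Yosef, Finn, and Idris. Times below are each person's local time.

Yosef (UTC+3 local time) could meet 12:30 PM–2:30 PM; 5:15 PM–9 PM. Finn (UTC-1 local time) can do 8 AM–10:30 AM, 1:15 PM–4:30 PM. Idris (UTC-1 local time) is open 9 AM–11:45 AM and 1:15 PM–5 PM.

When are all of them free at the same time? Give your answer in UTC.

10:00-11:30, 14:15-17:30

Yosef in UTC: 09:30-11:30, 14:15-18:00 (subtract 3h to convert from UTC+3).
Finn in UTC: 09:00-11:30, 14:15-17:30 (add 1h to convert from UTC-1).
Idris in UTC: 10:00-12:45, 14:15-18:00 (add 1h to convert from UTC-1).
Yosef ∩ Finn: 09:30-11:30, 14:15-17:30.
Yosef ∩ Finn ∩ Idris: 10:00-11:30, 14:15-17:30.
So the common availability across everyone is 10:00-11:30, 14:15-17:30.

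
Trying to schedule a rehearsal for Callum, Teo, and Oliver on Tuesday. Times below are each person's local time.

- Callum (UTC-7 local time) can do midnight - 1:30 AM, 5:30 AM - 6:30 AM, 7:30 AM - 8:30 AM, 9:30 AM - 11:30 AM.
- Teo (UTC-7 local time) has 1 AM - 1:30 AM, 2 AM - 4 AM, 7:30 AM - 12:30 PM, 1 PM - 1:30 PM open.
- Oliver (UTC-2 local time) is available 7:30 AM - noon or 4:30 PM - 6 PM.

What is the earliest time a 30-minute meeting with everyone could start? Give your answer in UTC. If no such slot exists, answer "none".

none

Callum in UTC: 07:00-08:30, 12:30-13:30, 14:30-15:30, 16:30-18:30 (add 7h to convert from UTC-7).
Teo in UTC: 08:00-08:30, 09:00-11:00, 14:30-19:30, 20:00-20:30 (add 7h to convert from UTC-7).
Oliver in UTC: 09:30-14:00, 18:30-20:00 (add 2h to convert from UTC-2).
Callum ∩ Teo: 08:00-08:30, 14:30-15:30, 16:30-18:30.
Callum ∩ Teo ∩ Oliver: ∅.
There is no time when everyone is free.
No common window is at least 30 minutes long.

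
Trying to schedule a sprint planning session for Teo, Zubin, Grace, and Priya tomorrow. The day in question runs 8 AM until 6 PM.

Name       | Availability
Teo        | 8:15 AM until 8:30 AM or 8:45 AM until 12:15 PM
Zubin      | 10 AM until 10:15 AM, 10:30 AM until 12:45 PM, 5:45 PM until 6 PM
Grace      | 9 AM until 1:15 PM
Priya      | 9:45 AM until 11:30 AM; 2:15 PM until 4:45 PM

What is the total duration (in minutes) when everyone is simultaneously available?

Teo ∩ Zubin: 10:00-10:15, 10:30-12:15.
Teo ∩ Zubin ∩ Grace: 10:00-10:15, 10:30-12:15.
Teo ∩ Zubin ∩ Grace ∩ Priya: 10:00-10:15, 10:30-11:30.
Those are the intersection windows.
Summing the common windows: 15 + 60 = 75 minutes.

75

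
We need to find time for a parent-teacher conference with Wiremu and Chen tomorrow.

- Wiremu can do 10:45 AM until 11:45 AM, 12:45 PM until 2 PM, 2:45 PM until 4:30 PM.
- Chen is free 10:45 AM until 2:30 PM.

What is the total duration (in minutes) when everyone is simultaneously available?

135

Wiremu ∩ Chen: 10:45-11:45, 12:45-14:00.
So the common availability across everyone is 10:45-11:45, 12:45-14:00.
Summing the common windows: 60 + 75 = 135 minutes.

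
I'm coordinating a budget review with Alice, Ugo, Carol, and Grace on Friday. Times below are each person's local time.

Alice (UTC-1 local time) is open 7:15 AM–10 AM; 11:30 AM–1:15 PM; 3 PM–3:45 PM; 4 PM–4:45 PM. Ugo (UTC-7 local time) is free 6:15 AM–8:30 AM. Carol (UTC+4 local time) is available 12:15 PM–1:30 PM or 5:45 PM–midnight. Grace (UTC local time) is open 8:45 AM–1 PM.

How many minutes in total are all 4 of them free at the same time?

0

Alice in UTC: 08:15-11:00, 12:30-14:15, 16:00-16:45, 17:00-17:45 (add 1h to convert from UTC-1).
Ugo in UTC: 13:15-15:30 (add 7h to convert from UTC-7).
Carol in UTC: 08:15-09:30, 13:45-20:00 (subtract 4h to convert from UTC+4).
Grace in UTC: 08:45-13:00.
Alice ∩ Ugo: 13:15-14:15.
Alice ∩ Ugo ∩ Carol: 13:45-14:15.
Alice ∩ Ugo ∩ Carol ∩ Grace: ∅.
There is no time when everyone is free.
There is no common window, so the total is 0 minutes.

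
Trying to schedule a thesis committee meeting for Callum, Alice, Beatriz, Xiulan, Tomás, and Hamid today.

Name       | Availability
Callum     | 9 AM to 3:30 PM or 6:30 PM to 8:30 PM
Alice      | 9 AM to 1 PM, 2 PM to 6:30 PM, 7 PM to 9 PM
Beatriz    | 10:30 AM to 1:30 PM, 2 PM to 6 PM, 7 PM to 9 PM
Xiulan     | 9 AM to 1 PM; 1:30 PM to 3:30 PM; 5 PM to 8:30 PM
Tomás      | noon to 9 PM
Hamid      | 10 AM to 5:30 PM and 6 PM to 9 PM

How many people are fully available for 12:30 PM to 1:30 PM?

4

Callum, Beatriz, Tomás, and Hamid can make the full 12:30-13:30 slot — that's 4.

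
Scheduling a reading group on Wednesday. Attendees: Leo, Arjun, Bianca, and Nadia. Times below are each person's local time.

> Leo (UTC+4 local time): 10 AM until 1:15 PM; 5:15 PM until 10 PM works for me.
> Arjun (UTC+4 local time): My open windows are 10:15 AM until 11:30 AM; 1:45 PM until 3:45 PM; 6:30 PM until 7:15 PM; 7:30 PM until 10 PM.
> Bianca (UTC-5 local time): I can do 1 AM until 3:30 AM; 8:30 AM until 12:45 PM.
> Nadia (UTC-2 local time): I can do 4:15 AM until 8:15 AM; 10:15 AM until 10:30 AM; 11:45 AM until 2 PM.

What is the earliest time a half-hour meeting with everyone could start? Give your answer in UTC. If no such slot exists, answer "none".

06:15

Leo in UTC: 06:00-09:15, 13:15-18:00 (subtract 4h to convert from UTC+4).
Arjun in UTC: 06:15-07:30, 09:45-11:45, 14:30-15:15, 15:30-18:00 (subtract 4h to convert from UTC+4).
Bianca in UTC: 06:00-08:30, 13:30-17:45 (add 5h to convert from UTC-5).
Nadia in UTC: 06:15-10:15, 12:15-12:30, 13:45-16:00 (add 2h to convert from UTC-2).
Leo ∩ Arjun: 06:15-07:30, 14:30-15:15, 15:30-18:00.
Leo ∩ Arjun ∩ Bianca: 06:15-07:30, 14:30-15:15, 15:30-17:45.
Leo ∩ Arjun ∩ Bianca ∩ Nadia: 06:15-07:30, 14:30-15:15, 15:30-16:00.
Those are the intersection windows.
The first common window of at least 30 minutes is 06:15-07:30, so the earliest start is 06:15.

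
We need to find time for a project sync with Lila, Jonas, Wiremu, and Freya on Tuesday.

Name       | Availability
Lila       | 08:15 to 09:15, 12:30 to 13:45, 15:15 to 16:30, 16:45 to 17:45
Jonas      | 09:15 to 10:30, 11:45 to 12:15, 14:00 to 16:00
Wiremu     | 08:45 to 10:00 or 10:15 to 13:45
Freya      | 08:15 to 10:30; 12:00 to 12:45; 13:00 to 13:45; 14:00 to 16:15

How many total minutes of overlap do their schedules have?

Lila ∩ Jonas: 15:15-16:00.
Lila ∩ Jonas ∩ Wiremu: ∅.
Lila ∩ Jonas ∩ Wiremu ∩ Freya: ∅.
There is no time when everyone is free.
There is no common window, so the total is 0 minutes.

0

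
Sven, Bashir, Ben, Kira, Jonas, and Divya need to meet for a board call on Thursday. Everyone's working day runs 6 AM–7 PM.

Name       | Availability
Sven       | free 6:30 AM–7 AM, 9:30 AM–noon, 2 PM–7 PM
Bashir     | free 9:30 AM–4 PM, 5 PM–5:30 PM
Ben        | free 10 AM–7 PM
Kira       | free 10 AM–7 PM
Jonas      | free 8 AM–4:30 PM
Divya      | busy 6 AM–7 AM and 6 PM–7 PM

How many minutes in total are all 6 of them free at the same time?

240

Sven free: 06:30-07:00, 09:30-12:00, 14:00-19:00.
Bashir free: 09:30-16:00, 17:00-17:30.
Ben free: 10:00-19:00.
Kira free: 10:00-19:00.
Jonas free: 08:00-16:30.
Divya free: 07:00-18:00 (invert busy blocks within the working day).
Sven ∩ Bashir: 09:30-12:00, 14:00-16:00, 17:00-17:30.
Sven ∩ Bashir ∩ Ben: 10:00-12:00, 14:00-16:00, 17:00-17:30.
Sven ∩ Bashir ∩ Ben ∩ Kira: 10:00-12:00, 14:00-16:00, 17:00-17:30.
Sven ∩ Bashir ∩ Ben ∩ Kira ∩ Jonas: 10:00-12:00, 14:00-16:00.
Sven ∩ Bashir ∩ Ben ∩ Kira ∩ Jonas ∩ Divya: 10:00-12:00, 14:00-16:00.
Those are the intersection windows.
Summing the common windows: 120 + 120 = 240 minutes.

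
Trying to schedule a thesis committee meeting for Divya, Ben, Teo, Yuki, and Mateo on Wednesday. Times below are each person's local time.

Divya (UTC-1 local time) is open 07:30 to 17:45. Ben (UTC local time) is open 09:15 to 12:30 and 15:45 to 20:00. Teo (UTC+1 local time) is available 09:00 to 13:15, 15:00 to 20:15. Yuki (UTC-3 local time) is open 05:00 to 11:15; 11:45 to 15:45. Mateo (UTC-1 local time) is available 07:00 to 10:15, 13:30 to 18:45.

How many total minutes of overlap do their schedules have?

300

Divya in UTC: 08:30-18:45 (add 1h to convert from UTC-1).
Ben in UTC: 09:15-12:30, 15:45-20:00.
Teo in UTC: 08:00-12:15, 14:00-19:15 (subtract 1h to convert from UTC+1).
Yuki in UTC: 08:00-14:15, 14:45-18:45 (add 3h to convert from UTC-3).
Mateo in UTC: 08:00-11:15, 14:30-19:45 (add 1h to convert from UTC-1).
Divya ∩ Ben: 09:15-12:30, 15:45-18:45.
Divya ∩ Ben ∩ Teo: 09:15-12:15, 15:45-18:45.
Divya ∩ Ben ∩ Teo ∩ Yuki: 09:15-12:15, 15:45-18:45.
Divya ∩ Ben ∩ Teo ∩ Yuki ∩ Mateo: 09:15-11:15, 15:45-18:45.
Summing the common windows: 120 + 180 = 300 minutes.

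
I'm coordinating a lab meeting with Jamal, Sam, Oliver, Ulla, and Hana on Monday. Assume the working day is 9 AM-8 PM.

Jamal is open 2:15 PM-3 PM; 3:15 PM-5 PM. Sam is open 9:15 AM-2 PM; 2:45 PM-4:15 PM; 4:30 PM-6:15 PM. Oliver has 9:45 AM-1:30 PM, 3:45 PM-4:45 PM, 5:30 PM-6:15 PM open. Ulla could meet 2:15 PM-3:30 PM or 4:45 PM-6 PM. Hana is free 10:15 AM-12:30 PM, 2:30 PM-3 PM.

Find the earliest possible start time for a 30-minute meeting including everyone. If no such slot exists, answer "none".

Jamal ∩ Sam: 14:45-15:00, 15:15-16:15, 16:30-17:00.
Jamal ∩ Sam ∩ Oliver: 15:45-16:15, 16:30-16:45.
Jamal ∩ Sam ∩ Oliver ∩ Ulla: ∅.
Jamal ∩ Sam ∩ Oliver ∩ Ulla ∩ Hana: ∅.
There is no time when everyone is free.
No common window is at least 30 minutes long.

none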